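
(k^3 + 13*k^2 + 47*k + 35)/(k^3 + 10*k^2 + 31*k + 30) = (k^2 + 8*k + 7)/(k^2 + 5*k + 6)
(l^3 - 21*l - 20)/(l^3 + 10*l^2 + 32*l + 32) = (l^2 - 4*l - 5)/(l^2 + 6*l + 8)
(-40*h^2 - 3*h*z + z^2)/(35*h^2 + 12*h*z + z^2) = (-8*h + z)/(7*h + z)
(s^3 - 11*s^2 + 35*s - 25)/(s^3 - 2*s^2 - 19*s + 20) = (s - 5)/(s + 4)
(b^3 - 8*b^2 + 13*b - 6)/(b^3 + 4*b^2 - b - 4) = (b^2 - 7*b + 6)/(b^2 + 5*b + 4)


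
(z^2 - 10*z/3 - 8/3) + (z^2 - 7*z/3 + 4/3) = 2*z^2 - 17*z/3 - 4/3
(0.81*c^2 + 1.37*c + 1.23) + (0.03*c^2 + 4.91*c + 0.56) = 0.84*c^2 + 6.28*c + 1.79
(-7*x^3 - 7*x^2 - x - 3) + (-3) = -7*x^3 - 7*x^2 - x - 6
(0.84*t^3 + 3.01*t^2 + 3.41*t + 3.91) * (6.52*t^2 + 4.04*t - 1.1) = 5.4768*t^5 + 23.0188*t^4 + 33.4696*t^3 + 35.9586*t^2 + 12.0454*t - 4.301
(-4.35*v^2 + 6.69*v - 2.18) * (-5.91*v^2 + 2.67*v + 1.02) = 25.7085*v^4 - 51.1524*v^3 + 26.3091*v^2 + 1.0032*v - 2.2236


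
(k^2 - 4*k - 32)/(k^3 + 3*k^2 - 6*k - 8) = (k - 8)/(k^2 - k - 2)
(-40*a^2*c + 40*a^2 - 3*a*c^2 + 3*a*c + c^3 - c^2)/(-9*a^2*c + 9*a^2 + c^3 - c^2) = (40*a^2 + 3*a*c - c^2)/(9*a^2 - c^2)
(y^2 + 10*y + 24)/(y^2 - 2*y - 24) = (y + 6)/(y - 6)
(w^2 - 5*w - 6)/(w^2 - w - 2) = (w - 6)/(w - 2)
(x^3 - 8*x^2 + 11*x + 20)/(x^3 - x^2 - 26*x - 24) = (x^2 - 9*x + 20)/(x^2 - 2*x - 24)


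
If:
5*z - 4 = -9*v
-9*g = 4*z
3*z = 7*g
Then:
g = 0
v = 4/9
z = 0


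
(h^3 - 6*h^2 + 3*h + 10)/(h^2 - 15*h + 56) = (h^3 - 6*h^2 + 3*h + 10)/(h^2 - 15*h + 56)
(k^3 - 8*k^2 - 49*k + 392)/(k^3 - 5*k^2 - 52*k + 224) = (k - 7)/(k - 4)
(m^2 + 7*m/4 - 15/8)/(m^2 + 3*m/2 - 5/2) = (m - 3/4)/(m - 1)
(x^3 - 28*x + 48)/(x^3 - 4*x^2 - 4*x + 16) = (x + 6)/(x + 2)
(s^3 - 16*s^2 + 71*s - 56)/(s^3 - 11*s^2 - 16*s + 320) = (s^2 - 8*s + 7)/(s^2 - 3*s - 40)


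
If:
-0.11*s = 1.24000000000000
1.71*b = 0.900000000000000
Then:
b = 0.53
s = -11.27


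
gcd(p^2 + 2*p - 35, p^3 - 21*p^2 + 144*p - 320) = p - 5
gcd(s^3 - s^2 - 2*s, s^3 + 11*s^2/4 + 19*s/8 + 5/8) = s + 1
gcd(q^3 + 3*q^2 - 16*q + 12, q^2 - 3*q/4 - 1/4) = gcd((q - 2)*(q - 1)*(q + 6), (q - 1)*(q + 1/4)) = q - 1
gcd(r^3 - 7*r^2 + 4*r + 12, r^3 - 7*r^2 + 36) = r - 6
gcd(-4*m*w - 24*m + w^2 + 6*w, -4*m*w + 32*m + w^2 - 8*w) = -4*m + w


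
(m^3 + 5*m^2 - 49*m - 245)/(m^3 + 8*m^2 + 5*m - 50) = (m^2 - 49)/(m^2 + 3*m - 10)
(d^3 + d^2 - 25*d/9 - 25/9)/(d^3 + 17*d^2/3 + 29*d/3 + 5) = (d - 5/3)/(d + 3)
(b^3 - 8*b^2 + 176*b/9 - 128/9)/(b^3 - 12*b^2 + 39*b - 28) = (b^2 - 4*b + 32/9)/(b^2 - 8*b + 7)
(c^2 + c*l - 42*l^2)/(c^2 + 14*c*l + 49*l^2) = (c - 6*l)/(c + 7*l)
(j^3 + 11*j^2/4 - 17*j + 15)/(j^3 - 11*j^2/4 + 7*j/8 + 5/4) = 2*(j + 6)/(2*j + 1)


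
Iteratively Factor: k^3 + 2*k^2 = (k)*(k^2 + 2*k) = k*(k + 2)*(k)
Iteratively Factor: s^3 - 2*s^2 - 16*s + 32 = (s - 2)*(s^2 - 16) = (s - 4)*(s - 2)*(s + 4)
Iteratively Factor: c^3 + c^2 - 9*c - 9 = (c - 3)*(c^2 + 4*c + 3) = (c - 3)*(c + 3)*(c + 1)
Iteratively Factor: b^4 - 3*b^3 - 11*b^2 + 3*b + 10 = (b - 5)*(b^3 + 2*b^2 - b - 2) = (b - 5)*(b + 1)*(b^2 + b - 2) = (b - 5)*(b + 1)*(b + 2)*(b - 1)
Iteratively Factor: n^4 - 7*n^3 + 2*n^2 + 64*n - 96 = (n - 2)*(n^3 - 5*n^2 - 8*n + 48) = (n - 2)*(n + 3)*(n^2 - 8*n + 16) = (n - 4)*(n - 2)*(n + 3)*(n - 4)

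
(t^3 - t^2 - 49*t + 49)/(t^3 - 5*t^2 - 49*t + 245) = (t - 1)/(t - 5)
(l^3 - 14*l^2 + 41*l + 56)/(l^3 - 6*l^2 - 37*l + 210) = (l^2 - 7*l - 8)/(l^2 + l - 30)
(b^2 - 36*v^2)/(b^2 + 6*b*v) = (b - 6*v)/b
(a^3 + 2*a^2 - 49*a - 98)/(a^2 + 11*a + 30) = (a^3 + 2*a^2 - 49*a - 98)/(a^2 + 11*a + 30)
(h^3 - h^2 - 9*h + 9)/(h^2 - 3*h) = h + 2 - 3/h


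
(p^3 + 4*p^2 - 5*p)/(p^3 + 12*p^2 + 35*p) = (p - 1)/(p + 7)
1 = 1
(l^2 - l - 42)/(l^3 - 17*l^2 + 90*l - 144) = (l^2 - l - 42)/(l^3 - 17*l^2 + 90*l - 144)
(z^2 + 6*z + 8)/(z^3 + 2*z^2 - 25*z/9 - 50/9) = 9*(z + 4)/(9*z^2 - 25)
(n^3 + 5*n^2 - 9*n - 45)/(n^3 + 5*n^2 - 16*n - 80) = (n^2 - 9)/(n^2 - 16)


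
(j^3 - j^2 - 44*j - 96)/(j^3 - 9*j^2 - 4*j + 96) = (j + 4)/(j - 4)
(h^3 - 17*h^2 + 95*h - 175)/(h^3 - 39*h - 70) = (h^2 - 10*h + 25)/(h^2 + 7*h + 10)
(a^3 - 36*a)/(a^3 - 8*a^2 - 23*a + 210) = a*(a + 6)/(a^2 - 2*a - 35)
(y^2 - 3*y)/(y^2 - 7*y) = (y - 3)/(y - 7)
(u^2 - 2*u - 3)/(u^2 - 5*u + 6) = (u + 1)/(u - 2)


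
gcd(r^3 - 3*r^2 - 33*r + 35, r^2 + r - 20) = r + 5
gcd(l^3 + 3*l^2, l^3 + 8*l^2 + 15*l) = l^2 + 3*l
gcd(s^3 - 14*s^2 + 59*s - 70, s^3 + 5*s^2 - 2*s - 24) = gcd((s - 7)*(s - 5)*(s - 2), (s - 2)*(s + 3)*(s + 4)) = s - 2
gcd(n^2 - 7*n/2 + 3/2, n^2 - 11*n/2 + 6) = 1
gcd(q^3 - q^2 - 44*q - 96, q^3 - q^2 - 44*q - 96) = q^3 - q^2 - 44*q - 96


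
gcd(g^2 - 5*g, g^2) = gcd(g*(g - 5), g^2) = g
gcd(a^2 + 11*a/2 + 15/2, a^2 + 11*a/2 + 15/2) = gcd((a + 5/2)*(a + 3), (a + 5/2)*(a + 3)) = a^2 + 11*a/2 + 15/2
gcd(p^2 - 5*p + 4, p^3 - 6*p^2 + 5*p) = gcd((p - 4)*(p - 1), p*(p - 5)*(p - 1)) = p - 1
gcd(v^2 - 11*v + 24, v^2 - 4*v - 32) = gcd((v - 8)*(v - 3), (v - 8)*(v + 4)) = v - 8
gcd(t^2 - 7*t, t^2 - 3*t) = t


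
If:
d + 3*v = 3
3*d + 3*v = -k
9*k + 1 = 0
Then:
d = -13/9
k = -1/9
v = 40/27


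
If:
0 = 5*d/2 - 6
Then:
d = 12/5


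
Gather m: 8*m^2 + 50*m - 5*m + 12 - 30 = 8*m^2 + 45*m - 18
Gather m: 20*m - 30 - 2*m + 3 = 18*m - 27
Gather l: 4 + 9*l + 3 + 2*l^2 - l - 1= 2*l^2 + 8*l + 6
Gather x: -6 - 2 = -8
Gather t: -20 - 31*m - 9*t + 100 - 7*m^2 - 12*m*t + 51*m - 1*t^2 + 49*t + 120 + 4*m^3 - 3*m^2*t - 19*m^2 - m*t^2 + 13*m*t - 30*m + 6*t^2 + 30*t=4*m^3 - 26*m^2 - 10*m + t^2*(5 - m) + t*(-3*m^2 + m + 70) + 200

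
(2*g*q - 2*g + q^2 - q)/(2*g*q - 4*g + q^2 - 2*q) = (q - 1)/(q - 2)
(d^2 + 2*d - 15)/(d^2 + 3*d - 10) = (d - 3)/(d - 2)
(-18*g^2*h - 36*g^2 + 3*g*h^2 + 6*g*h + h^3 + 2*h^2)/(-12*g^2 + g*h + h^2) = (6*g*h + 12*g + h^2 + 2*h)/(4*g + h)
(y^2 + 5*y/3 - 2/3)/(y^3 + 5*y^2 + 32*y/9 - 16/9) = 3*(y + 2)/(3*y^2 + 16*y + 16)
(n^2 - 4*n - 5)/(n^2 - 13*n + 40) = (n + 1)/(n - 8)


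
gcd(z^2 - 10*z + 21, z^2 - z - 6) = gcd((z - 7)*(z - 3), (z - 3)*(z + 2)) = z - 3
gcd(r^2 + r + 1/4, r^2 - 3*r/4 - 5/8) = r + 1/2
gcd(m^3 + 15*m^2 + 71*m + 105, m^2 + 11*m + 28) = m + 7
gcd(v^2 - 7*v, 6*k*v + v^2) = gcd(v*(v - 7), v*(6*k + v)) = v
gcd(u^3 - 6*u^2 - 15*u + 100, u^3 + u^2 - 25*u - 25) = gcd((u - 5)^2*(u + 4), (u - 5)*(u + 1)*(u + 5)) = u - 5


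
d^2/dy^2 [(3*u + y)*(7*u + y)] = 2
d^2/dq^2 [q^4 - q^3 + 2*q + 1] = 6*q*(2*q - 1)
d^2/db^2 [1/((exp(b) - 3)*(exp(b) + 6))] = (4*exp(3*b) + 9*exp(2*b) + 81*exp(b) + 54)*exp(b)/(exp(6*b) + 9*exp(5*b) - 27*exp(4*b) - 297*exp(3*b) + 486*exp(2*b) + 2916*exp(b) - 5832)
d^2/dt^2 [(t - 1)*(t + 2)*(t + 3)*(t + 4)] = 12*t^2 + 48*t + 34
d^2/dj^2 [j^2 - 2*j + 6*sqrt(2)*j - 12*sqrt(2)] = 2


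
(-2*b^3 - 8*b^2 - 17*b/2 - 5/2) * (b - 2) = -2*b^4 - 4*b^3 + 15*b^2/2 + 29*b/2 + 5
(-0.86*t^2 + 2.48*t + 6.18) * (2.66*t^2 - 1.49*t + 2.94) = -2.2876*t^4 + 7.8782*t^3 + 10.2152*t^2 - 1.917*t + 18.1692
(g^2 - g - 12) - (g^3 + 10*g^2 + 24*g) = -g^3 - 9*g^2 - 25*g - 12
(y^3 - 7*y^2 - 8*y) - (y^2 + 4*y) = y^3 - 8*y^2 - 12*y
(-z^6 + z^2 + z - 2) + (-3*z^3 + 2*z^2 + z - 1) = -z^6 - 3*z^3 + 3*z^2 + 2*z - 3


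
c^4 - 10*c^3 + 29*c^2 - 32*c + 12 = (c - 6)*(c - 2)*(c - 1)^2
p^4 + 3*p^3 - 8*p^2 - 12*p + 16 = (p - 2)*(p - 1)*(p + 2)*(p + 4)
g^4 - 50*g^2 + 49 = (g - 7)*(g - 1)*(g + 1)*(g + 7)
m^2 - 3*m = m*(m - 3)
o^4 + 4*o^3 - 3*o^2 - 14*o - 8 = (o - 2)*(o + 1)^2*(o + 4)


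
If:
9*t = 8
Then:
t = 8/9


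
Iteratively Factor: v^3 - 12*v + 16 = (v - 2)*(v^2 + 2*v - 8) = (v - 2)*(v + 4)*(v - 2)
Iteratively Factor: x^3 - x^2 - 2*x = (x - 2)*(x^2 + x) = (x - 2)*(x + 1)*(x)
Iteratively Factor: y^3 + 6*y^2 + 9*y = (y + 3)*(y^2 + 3*y) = y*(y + 3)*(y + 3)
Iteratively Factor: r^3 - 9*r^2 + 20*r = (r - 5)*(r^2 - 4*r) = (r - 5)*(r - 4)*(r)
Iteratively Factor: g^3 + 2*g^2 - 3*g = (g - 1)*(g^2 + 3*g) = g*(g - 1)*(g + 3)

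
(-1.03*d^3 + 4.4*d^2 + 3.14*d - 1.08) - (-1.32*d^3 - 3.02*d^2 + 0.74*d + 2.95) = 0.29*d^3 + 7.42*d^2 + 2.4*d - 4.03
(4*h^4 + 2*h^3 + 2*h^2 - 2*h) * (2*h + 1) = 8*h^5 + 8*h^4 + 6*h^3 - 2*h^2 - 2*h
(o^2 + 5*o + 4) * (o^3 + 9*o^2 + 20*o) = o^5 + 14*o^4 + 69*o^3 + 136*o^2 + 80*o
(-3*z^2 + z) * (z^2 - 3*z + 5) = -3*z^4 + 10*z^3 - 18*z^2 + 5*z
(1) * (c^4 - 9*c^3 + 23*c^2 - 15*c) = c^4 - 9*c^3 + 23*c^2 - 15*c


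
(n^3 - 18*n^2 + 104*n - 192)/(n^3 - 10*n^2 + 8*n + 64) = (n - 6)/(n + 2)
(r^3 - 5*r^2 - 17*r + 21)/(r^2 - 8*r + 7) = r + 3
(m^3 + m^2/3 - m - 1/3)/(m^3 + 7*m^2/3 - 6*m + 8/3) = (3*m^2 + 4*m + 1)/(3*m^2 + 10*m - 8)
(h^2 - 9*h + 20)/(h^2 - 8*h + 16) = (h - 5)/(h - 4)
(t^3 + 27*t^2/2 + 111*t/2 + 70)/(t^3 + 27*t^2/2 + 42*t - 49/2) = (2*t^2 + 13*t + 20)/(2*t^2 + 13*t - 7)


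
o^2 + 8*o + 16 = (o + 4)^2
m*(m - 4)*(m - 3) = m^3 - 7*m^2 + 12*m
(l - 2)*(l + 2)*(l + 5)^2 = l^4 + 10*l^3 + 21*l^2 - 40*l - 100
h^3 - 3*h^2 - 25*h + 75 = (h - 5)*(h - 3)*(h + 5)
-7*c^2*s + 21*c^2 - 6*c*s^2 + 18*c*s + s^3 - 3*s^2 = (-7*c + s)*(c + s)*(s - 3)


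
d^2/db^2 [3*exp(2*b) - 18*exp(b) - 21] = (12*exp(b) - 18)*exp(b)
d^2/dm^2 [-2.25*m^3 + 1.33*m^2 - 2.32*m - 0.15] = 2.66 - 13.5*m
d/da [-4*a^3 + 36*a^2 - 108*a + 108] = -12*a^2 + 72*a - 108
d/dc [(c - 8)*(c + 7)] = 2*c - 1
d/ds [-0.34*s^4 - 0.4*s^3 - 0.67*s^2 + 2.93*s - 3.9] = -1.36*s^3 - 1.2*s^2 - 1.34*s + 2.93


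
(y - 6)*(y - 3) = y^2 - 9*y + 18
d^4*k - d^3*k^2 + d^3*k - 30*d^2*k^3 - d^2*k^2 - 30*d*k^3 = d*(d - 6*k)*(d + 5*k)*(d*k + k)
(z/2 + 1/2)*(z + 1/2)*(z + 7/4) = z^3/2 + 13*z^2/8 + 25*z/16 + 7/16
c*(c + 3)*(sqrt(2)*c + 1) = sqrt(2)*c^3 + c^2 + 3*sqrt(2)*c^2 + 3*c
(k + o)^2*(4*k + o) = 4*k^3 + 9*k^2*o + 6*k*o^2 + o^3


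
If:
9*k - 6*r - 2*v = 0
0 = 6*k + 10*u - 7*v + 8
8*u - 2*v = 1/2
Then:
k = 3*v/4 - 23/16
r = 19*v/24 - 69/32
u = v/4 + 1/16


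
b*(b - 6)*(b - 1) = b^3 - 7*b^2 + 6*b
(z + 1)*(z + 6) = z^2 + 7*z + 6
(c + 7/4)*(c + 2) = c^2 + 15*c/4 + 7/2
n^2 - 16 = (n - 4)*(n + 4)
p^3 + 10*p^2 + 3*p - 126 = (p - 3)*(p + 6)*(p + 7)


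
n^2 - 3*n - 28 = (n - 7)*(n + 4)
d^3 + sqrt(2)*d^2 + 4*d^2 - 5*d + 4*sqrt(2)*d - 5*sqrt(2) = (d - 1)*(d + 5)*(d + sqrt(2))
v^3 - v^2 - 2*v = v*(v - 2)*(v + 1)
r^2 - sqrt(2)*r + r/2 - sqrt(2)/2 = (r + 1/2)*(r - sqrt(2))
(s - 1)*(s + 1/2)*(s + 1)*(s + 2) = s^4 + 5*s^3/2 - 5*s/2 - 1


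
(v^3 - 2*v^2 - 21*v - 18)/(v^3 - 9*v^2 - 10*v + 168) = (v^2 + 4*v + 3)/(v^2 - 3*v - 28)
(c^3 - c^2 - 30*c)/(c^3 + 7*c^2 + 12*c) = (c^2 - c - 30)/(c^2 + 7*c + 12)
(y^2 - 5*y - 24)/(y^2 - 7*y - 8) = (y + 3)/(y + 1)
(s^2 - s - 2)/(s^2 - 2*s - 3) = (s - 2)/(s - 3)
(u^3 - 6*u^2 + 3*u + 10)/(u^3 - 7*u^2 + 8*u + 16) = (u^2 - 7*u + 10)/(u^2 - 8*u + 16)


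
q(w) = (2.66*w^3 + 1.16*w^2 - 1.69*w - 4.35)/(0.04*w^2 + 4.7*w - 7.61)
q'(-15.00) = -19.08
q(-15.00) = 125.82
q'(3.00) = 3.59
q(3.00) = 10.63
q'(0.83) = -0.35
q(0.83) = 0.93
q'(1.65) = -503.30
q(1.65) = 31.39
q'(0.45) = 0.55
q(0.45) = 0.84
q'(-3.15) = -2.54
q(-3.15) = 3.21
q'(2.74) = 2.96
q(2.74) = 9.78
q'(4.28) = 5.39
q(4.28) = 16.48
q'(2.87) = 3.30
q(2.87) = 10.19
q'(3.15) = 3.87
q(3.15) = 11.19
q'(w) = (-0.08*w - 4.7)*(2.66*w^3 + 1.16*w^2 - 1.69*w - 4.35)/(0.04*w^2 + 4.7*w - 7.61)^2 + (7.98*w^2 + 2.32*w - 1.69)/(0.04*w^2 + 4.7*w - 7.61) = (0.1064*w^4 + 25.004*w^3 - 55.2082*w^2 - 17.3072*w + 33.3059)/(0.0016*w^4 + 0.376*w^3 + 21.4812*w^2 - 71.534*w + 57.9121)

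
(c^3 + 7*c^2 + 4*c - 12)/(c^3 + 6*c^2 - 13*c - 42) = (c^2 + 5*c - 6)/(c^2 + 4*c - 21)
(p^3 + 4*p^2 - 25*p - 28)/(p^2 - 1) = (p^2 + 3*p - 28)/(p - 1)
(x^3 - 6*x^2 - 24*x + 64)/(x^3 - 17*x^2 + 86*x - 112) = (x + 4)/(x - 7)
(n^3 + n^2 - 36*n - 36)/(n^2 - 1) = (n^2 - 36)/(n - 1)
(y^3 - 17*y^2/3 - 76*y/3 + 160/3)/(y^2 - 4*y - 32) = y - 5/3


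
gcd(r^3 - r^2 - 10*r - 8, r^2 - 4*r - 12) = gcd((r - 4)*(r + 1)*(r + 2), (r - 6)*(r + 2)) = r + 2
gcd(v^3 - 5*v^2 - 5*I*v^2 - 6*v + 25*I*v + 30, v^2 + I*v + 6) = v - 2*I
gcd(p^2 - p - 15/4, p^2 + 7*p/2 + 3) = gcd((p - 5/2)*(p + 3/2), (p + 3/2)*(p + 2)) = p + 3/2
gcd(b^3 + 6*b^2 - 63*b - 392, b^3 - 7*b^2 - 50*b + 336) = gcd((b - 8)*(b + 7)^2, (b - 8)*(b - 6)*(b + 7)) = b^2 - b - 56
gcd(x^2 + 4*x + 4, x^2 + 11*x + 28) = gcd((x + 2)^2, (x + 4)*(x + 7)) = 1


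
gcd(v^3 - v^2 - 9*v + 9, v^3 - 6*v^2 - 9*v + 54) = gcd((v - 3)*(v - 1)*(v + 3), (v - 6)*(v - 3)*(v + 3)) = v^2 - 9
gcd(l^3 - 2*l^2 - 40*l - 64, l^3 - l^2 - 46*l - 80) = l^2 - 6*l - 16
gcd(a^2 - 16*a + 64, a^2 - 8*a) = a - 8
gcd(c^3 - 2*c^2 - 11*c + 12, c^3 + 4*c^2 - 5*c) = c - 1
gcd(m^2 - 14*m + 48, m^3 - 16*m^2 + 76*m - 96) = m^2 - 14*m + 48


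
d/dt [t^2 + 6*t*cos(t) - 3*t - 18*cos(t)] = -6*t*sin(t) + 2*t + 18*sin(t) + 6*cos(t) - 3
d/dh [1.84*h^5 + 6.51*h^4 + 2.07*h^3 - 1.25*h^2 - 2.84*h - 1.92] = 9.2*h^4 + 26.04*h^3 + 6.21*h^2 - 2.5*h - 2.84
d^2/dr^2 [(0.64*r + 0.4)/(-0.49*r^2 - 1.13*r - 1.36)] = (-(0.64*r + 0.4)*(0.98*r + 1.13)*(1.96*r + 2.26) + (1.8816*r + 1.8384)*(0.49*r^2 + 1.13*r + 1.36))/(0.49*r^2 + 1.13*r + 1.36)^3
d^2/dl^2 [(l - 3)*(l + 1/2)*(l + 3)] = 6*l + 1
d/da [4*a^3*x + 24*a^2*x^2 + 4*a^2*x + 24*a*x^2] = 4*x*(3*a^2 + 12*a*x + 2*a + 6*x)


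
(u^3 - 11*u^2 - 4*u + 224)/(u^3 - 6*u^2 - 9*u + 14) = (u^2 - 4*u - 32)/(u^2 + u - 2)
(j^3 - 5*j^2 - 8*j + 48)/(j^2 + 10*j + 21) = (j^2 - 8*j + 16)/(j + 7)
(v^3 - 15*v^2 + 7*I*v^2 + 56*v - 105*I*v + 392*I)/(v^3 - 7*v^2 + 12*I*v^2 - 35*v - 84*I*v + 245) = (v - 8)/(v + 5*I)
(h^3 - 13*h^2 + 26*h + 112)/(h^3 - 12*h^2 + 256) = (h^2 - 5*h - 14)/(h^2 - 4*h - 32)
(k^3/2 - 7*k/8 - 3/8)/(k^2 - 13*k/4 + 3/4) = (4*k^3 - 7*k - 3)/(2*(4*k^2 - 13*k + 3))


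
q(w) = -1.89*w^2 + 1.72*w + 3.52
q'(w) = 1.72 - 3.78*w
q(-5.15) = -55.47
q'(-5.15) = 21.19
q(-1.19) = -1.20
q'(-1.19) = 6.22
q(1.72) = 0.89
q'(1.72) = -4.78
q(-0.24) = 3.00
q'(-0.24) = 2.63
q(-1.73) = -5.11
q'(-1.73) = 8.26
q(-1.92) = -6.75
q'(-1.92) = 8.98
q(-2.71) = -15.02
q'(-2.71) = 11.96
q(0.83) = 3.65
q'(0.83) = -1.42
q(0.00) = 3.52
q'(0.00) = 1.72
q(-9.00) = -165.05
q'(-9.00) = 35.74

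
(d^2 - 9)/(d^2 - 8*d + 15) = (d + 3)/(d - 5)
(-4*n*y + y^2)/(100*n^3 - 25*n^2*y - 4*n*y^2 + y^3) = y/(-25*n^2 + y^2)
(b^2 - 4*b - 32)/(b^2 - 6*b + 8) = (b^2 - 4*b - 32)/(b^2 - 6*b + 8)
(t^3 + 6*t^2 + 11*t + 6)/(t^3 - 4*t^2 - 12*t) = (t^2 + 4*t + 3)/(t*(t - 6))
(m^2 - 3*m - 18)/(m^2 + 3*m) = (m - 6)/m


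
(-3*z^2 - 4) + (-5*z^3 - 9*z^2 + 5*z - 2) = -5*z^3 - 12*z^2 + 5*z - 6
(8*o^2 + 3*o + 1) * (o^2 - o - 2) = 8*o^4 - 5*o^3 - 18*o^2 - 7*o - 2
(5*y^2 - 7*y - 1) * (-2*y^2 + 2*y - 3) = -10*y^4 + 24*y^3 - 27*y^2 + 19*y + 3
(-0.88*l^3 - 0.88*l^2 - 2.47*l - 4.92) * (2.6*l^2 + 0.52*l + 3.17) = -2.288*l^5 - 2.7456*l^4 - 9.6692*l^3 - 16.866*l^2 - 10.3883*l - 15.5964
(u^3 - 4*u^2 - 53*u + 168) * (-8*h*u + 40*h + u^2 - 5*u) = -8*h*u^4 + 72*h*u^3 + 264*h*u^2 - 3464*h*u + 6720*h + u^5 - 9*u^4 - 33*u^3 + 433*u^2 - 840*u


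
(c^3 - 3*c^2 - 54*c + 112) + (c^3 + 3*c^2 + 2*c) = 2*c^3 - 52*c + 112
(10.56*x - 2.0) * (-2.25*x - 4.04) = -23.76*x^2 - 38.1624*x + 8.08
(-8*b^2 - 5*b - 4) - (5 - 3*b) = -8*b^2 - 2*b - 9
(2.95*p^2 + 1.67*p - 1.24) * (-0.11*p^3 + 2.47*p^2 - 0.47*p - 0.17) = -0.3245*p^5 + 7.1028*p^4 + 2.8748*p^3 - 4.3492*p^2 + 0.2989*p + 0.2108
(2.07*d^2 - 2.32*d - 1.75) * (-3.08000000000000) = -6.3756*d^2 + 7.1456*d + 5.39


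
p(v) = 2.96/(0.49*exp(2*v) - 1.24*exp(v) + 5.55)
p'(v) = 2.96*(-0.98*exp(2*v) + 1.24*exp(v))/(0.49*exp(2*v) - 1.24*exp(v) + 5.55)^2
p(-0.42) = 0.60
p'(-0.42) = 0.05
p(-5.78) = 0.53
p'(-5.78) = 0.00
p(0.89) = 0.54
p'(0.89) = -0.28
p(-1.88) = 0.55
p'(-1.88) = 0.02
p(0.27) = 0.62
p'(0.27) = -0.01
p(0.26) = 0.62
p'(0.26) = -0.01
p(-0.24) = 0.61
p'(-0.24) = 0.05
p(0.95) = 0.53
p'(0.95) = -0.31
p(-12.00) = 0.53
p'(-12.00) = 0.00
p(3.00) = 0.02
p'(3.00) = -0.03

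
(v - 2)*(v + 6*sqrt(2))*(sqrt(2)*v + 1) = sqrt(2)*v^3 - 2*sqrt(2)*v^2 + 13*v^2 - 26*v + 6*sqrt(2)*v - 12*sqrt(2)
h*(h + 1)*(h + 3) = h^3 + 4*h^2 + 3*h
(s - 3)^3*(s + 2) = s^4 - 7*s^3 + 9*s^2 + 27*s - 54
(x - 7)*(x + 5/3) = x^2 - 16*x/3 - 35/3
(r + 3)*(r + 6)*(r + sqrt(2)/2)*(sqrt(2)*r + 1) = sqrt(2)*r^4 + 2*r^3 + 9*sqrt(2)*r^3 + 18*r^2 + 37*sqrt(2)*r^2/2 + 9*sqrt(2)*r/2 + 36*r + 9*sqrt(2)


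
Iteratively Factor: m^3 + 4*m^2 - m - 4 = (m + 4)*(m^2 - 1) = (m + 1)*(m + 4)*(m - 1)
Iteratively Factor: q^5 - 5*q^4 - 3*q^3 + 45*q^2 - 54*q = (q)*(q^4 - 5*q^3 - 3*q^2 + 45*q - 54) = q*(q - 2)*(q^3 - 3*q^2 - 9*q + 27) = q*(q - 3)*(q - 2)*(q^2 - 9) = q*(q - 3)^2*(q - 2)*(q + 3)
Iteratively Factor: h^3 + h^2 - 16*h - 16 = (h + 1)*(h^2 - 16) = (h + 1)*(h + 4)*(h - 4)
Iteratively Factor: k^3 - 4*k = (k)*(k^2 - 4) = k*(k + 2)*(k - 2)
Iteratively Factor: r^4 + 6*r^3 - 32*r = (r + 4)*(r^3 + 2*r^2 - 8*r) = (r + 4)^2*(r^2 - 2*r) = (r - 2)*(r + 4)^2*(r)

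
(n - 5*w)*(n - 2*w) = n^2 - 7*n*w + 10*w^2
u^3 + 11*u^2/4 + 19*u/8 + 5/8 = (u + 1/2)*(u + 1)*(u + 5/4)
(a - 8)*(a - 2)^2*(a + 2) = a^4 - 10*a^3 + 12*a^2 + 40*a - 64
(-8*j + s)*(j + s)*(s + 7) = -8*j^2*s - 56*j^2 - 7*j*s^2 - 49*j*s + s^3 + 7*s^2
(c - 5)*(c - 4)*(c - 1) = c^3 - 10*c^2 + 29*c - 20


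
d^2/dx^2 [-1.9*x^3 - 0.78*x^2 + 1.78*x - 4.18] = -11.4*x - 1.56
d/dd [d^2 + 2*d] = 2*d + 2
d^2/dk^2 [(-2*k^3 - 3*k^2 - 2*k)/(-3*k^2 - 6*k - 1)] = 6*(10*k^3 + 3*k^2 - 4*k - 3)/(27*k^6 + 162*k^5 + 351*k^4 + 324*k^3 + 117*k^2 + 18*k + 1)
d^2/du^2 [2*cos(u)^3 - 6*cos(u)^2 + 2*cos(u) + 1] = -7*cos(u)/2 + 12*cos(2*u) - 9*cos(3*u)/2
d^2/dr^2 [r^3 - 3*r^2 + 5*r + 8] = 6*r - 6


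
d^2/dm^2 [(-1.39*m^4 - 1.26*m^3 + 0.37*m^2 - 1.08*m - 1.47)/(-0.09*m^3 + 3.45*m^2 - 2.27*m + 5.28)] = (-1.77635683940025e-15*m^7 + 33.2974620000001*m^6 - 62.843562*m^5 + 200.66604*m^4 - 289.77045*m^3 + 527.780664*m^2 + 27.838458*m - 33.146634)/(0.000729*m^9 - 0.083835*m^8 + 3.268836*m^7 - 45.420939*m^6 + 92.283948*m^5 - 248.340339*m^4 + 267.326171*m^3 - 370.163376*m^2 + 189.851904*m - 147.197952)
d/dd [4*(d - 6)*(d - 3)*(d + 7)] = 12*d^2 - 16*d - 180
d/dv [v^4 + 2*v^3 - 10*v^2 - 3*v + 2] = 4*v^3 + 6*v^2 - 20*v - 3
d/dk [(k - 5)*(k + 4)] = 2*k - 1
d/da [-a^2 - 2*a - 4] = -2*a - 2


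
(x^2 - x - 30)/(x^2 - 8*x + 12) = (x + 5)/(x - 2)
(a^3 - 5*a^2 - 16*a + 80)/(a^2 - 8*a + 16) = (a^2 - a - 20)/(a - 4)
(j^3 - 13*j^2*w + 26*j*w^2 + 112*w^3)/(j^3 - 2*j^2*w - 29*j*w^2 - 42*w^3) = (j - 8*w)/(j + 3*w)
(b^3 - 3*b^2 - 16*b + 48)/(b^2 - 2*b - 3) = (b^2 - 16)/(b + 1)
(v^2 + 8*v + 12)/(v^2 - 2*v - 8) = (v + 6)/(v - 4)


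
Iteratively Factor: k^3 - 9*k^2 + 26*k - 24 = (k - 4)*(k^2 - 5*k + 6) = (k - 4)*(k - 2)*(k - 3)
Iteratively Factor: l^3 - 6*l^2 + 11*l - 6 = (l - 1)*(l^2 - 5*l + 6) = (l - 3)*(l - 1)*(l - 2)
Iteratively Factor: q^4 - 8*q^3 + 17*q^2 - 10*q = (q)*(q^3 - 8*q^2 + 17*q - 10) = q*(q - 2)*(q^2 - 6*q + 5) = q*(q - 2)*(q - 1)*(q - 5)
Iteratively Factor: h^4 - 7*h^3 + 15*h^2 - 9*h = (h - 1)*(h^3 - 6*h^2 + 9*h) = (h - 3)*(h - 1)*(h^2 - 3*h) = (h - 3)^2*(h - 1)*(h)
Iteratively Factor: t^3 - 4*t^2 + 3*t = (t - 3)*(t^2 - t) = (t - 3)*(t - 1)*(t)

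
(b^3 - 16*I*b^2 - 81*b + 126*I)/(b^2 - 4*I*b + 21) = (b^2 - 9*I*b - 18)/(b + 3*I)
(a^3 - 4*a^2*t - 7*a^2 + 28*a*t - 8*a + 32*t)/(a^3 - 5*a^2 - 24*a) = (a^2 - 4*a*t + a - 4*t)/(a*(a + 3))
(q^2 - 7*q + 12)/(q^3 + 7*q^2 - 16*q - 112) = (q - 3)/(q^2 + 11*q + 28)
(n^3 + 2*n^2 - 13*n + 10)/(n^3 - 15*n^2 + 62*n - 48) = (n^2 + 3*n - 10)/(n^2 - 14*n + 48)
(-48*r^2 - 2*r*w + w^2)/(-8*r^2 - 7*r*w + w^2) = (6*r + w)/(r + w)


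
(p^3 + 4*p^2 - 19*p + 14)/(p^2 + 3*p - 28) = (p^2 - 3*p + 2)/(p - 4)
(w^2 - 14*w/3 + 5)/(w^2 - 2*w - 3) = (w - 5/3)/(w + 1)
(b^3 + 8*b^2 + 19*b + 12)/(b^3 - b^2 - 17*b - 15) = (b + 4)/(b - 5)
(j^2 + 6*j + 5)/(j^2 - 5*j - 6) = (j + 5)/(j - 6)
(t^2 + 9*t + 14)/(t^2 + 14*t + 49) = (t + 2)/(t + 7)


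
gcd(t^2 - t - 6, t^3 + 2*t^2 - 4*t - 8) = t + 2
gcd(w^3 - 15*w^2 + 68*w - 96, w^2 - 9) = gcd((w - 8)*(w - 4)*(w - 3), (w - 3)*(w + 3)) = w - 3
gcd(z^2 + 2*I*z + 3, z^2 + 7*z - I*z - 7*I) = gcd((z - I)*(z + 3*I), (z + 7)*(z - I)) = z - I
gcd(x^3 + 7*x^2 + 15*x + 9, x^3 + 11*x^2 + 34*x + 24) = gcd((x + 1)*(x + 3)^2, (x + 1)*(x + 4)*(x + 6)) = x + 1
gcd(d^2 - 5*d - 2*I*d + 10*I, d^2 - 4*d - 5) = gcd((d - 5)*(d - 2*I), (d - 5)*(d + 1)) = d - 5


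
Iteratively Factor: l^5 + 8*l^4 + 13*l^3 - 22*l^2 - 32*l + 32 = (l + 4)*(l^4 + 4*l^3 - 3*l^2 - 10*l + 8) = (l - 1)*(l + 4)*(l^3 + 5*l^2 + 2*l - 8) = (l - 1)*(l + 2)*(l + 4)*(l^2 + 3*l - 4) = (l - 1)^2*(l + 2)*(l + 4)*(l + 4)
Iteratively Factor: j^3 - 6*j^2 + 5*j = (j - 5)*(j^2 - j) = (j - 5)*(j - 1)*(j)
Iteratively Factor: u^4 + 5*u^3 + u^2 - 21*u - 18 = (u + 3)*(u^3 + 2*u^2 - 5*u - 6) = (u + 1)*(u + 3)*(u^2 + u - 6) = (u - 2)*(u + 1)*(u + 3)*(u + 3)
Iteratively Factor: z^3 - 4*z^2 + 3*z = (z - 1)*(z^2 - 3*z) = (z - 3)*(z - 1)*(z)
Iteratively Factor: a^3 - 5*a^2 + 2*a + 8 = (a + 1)*(a^2 - 6*a + 8) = (a - 2)*(a + 1)*(a - 4)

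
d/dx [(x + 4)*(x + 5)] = 2*x + 9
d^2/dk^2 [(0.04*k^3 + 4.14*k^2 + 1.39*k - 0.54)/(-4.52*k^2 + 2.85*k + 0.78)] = (-1.13686837721616e-13*k^4 - 164.39132*k^3 - 21.914928*k^2 - 71.2872*k + 13.722336)/(92.345408*k^6 - 174.67992*k^5 + 62.333964*k^4 + 37.138635*k^3 - 10.756746*k^2 - 5.20182*k - 0.474552)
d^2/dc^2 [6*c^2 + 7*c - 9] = 12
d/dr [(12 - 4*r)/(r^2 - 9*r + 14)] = 4*(r^2 - 6*r + 13)/(r^4 - 18*r^3 + 109*r^2 - 252*r + 196)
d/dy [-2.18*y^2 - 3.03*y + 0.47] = -4.36*y - 3.03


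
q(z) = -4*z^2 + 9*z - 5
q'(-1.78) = 23.24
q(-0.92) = -16.67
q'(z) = 9 - 8*z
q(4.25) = -39.00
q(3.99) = -32.77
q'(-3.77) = 39.16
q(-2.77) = -60.62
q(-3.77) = -95.78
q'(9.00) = -63.00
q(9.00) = -248.00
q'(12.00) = -87.00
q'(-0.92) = 16.36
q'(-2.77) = 31.16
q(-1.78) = -33.69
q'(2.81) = -13.48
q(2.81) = -11.29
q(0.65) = -0.84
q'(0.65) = 3.80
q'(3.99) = -22.92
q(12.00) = -473.00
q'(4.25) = -25.00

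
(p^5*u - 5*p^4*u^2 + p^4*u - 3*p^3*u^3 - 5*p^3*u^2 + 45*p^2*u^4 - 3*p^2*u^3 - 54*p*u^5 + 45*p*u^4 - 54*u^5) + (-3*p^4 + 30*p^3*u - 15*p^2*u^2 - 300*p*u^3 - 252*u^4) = p^5*u - 5*p^4*u^2 + p^4*u - 3*p^4 - 3*p^3*u^3 - 5*p^3*u^2 + 30*p^3*u + 45*p^2*u^4 - 3*p^2*u^3 - 15*p^2*u^2 - 54*p*u^5 + 45*p*u^4 - 300*p*u^3 - 54*u^5 - 252*u^4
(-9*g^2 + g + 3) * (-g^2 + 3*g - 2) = 9*g^4 - 28*g^3 + 18*g^2 + 7*g - 6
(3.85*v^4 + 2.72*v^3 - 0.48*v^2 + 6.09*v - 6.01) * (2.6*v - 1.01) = 10.01*v^5 + 3.1835*v^4 - 3.9952*v^3 + 16.3188*v^2 - 21.7769*v + 6.0701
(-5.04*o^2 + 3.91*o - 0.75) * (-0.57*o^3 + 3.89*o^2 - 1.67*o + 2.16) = 2.8728*o^5 - 21.8343*o^4 + 24.0542*o^3 - 20.3336*o^2 + 9.6981*o - 1.62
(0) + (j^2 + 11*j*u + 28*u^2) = j^2 + 11*j*u + 28*u^2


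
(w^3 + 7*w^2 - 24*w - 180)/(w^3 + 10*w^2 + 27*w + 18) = (w^2 + w - 30)/(w^2 + 4*w + 3)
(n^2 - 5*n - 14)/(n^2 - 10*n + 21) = (n + 2)/(n - 3)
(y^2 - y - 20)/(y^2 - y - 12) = (-y^2 + y + 20)/(-y^2 + y + 12)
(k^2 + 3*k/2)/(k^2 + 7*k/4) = 2*(2*k + 3)/(4*k + 7)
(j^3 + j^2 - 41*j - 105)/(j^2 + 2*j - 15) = (j^2 - 4*j - 21)/(j - 3)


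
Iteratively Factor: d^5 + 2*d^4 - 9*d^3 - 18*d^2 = (d - 3)*(d^4 + 5*d^3 + 6*d^2) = d*(d - 3)*(d^3 + 5*d^2 + 6*d) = d*(d - 3)*(d + 2)*(d^2 + 3*d) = d*(d - 3)*(d + 2)*(d + 3)*(d)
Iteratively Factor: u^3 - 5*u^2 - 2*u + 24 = (u + 2)*(u^2 - 7*u + 12) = (u - 4)*(u + 2)*(u - 3)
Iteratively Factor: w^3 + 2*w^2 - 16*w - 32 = (w + 2)*(w^2 - 16) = (w + 2)*(w + 4)*(w - 4)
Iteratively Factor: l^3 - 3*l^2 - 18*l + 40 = (l - 5)*(l^2 + 2*l - 8) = (l - 5)*(l - 2)*(l + 4)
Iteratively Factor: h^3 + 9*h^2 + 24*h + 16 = (h + 1)*(h^2 + 8*h + 16) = (h + 1)*(h + 4)*(h + 4)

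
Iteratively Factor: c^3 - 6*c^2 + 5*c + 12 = (c + 1)*(c^2 - 7*c + 12) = (c - 3)*(c + 1)*(c - 4)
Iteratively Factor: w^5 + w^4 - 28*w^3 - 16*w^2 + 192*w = (w - 4)*(w^4 + 5*w^3 - 8*w^2 - 48*w) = (w - 4)*(w + 4)*(w^3 + w^2 - 12*w) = (w - 4)*(w - 3)*(w + 4)*(w^2 + 4*w) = w*(w - 4)*(w - 3)*(w + 4)*(w + 4)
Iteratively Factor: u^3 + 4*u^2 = (u)*(u^2 + 4*u) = u*(u + 4)*(u)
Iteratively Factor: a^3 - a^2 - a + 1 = (a - 1)*(a^2 - 1) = (a - 1)^2*(a + 1)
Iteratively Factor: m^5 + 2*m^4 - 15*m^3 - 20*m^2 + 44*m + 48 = (m + 4)*(m^4 - 2*m^3 - 7*m^2 + 8*m + 12) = (m - 3)*(m + 4)*(m^3 + m^2 - 4*m - 4) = (m - 3)*(m + 2)*(m + 4)*(m^2 - m - 2) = (m - 3)*(m + 1)*(m + 2)*(m + 4)*(m - 2)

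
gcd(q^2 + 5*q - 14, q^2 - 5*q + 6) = q - 2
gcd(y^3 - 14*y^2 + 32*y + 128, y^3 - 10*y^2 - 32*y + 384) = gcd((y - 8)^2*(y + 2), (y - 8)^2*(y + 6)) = y^2 - 16*y + 64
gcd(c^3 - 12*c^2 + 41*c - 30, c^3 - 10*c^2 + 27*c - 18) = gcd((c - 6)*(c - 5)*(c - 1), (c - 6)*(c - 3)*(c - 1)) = c^2 - 7*c + 6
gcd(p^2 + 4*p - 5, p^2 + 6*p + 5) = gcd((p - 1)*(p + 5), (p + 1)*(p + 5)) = p + 5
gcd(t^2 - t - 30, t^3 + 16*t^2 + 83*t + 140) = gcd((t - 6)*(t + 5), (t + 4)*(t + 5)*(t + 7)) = t + 5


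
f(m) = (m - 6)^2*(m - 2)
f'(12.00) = 156.00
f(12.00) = 360.00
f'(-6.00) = 336.00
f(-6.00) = -1152.00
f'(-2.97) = 169.62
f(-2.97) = -399.89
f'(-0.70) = 81.07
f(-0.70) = -121.20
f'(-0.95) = 89.31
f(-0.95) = -142.49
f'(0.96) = 35.88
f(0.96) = -26.42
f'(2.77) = 5.46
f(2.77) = 8.03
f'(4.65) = -5.33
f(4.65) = 4.83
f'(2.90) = 4.03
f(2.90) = 8.65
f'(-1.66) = 114.75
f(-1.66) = -214.75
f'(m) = (m - 6)^2 + (m - 2)*(2*m - 12)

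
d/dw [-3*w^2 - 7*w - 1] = -6*w - 7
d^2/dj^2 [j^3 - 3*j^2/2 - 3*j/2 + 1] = 6*j - 3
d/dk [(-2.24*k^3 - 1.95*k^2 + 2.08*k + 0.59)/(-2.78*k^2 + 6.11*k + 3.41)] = (6.2272*k^4 - 27.3728*k^3 - 29.0473*k^2 - 10.0186*k + 3.4879)/(7.7284*k^4 - 33.9716*k^3 + 18.3725*k^2 + 41.6702*k + 11.6281)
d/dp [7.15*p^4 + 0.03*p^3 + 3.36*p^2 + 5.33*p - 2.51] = 28.6*p^3 + 0.09*p^2 + 6.72*p + 5.33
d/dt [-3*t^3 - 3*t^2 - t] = -9*t^2 - 6*t - 1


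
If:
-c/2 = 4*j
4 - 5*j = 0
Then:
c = -32/5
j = 4/5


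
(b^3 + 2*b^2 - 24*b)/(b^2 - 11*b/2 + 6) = 2*b*(b + 6)/(2*b - 3)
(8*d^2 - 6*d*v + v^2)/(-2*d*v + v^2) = (-4*d + v)/v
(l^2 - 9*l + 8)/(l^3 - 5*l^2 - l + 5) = (l - 8)/(l^2 - 4*l - 5)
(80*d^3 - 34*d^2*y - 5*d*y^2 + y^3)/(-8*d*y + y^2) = -10*d^2/y + 3*d + y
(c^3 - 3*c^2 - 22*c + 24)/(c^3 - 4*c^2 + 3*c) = (c^2 - 2*c - 24)/(c*(c - 3))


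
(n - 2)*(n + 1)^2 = n^3 - 3*n - 2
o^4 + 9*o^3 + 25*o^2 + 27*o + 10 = (o + 1)^2*(o + 2)*(o + 5)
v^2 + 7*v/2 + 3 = (v + 3/2)*(v + 2)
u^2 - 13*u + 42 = (u - 7)*(u - 6)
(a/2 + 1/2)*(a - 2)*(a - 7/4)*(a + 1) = a^4/2 - 7*a^3/8 - 3*a^2/2 + 13*a/8 + 7/4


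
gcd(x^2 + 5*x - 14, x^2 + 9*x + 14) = x + 7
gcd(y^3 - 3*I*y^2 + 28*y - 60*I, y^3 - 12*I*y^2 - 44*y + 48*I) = y^2 - 8*I*y - 12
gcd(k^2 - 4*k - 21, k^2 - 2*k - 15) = k + 3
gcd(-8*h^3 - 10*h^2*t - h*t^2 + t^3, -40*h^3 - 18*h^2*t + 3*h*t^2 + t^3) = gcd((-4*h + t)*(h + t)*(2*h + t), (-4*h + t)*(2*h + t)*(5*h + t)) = -8*h^2 - 2*h*t + t^2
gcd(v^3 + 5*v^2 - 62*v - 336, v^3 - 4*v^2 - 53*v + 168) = v^2 - v - 56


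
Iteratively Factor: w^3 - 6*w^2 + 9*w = (w)*(w^2 - 6*w + 9) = w*(w - 3)*(w - 3)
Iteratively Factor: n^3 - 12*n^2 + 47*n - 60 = (n - 5)*(n^2 - 7*n + 12) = (n - 5)*(n - 3)*(n - 4)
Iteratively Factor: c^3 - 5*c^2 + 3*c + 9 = (c - 3)*(c^2 - 2*c - 3) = (c - 3)^2*(c + 1)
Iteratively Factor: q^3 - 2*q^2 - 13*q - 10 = (q + 2)*(q^2 - 4*q - 5) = (q + 1)*(q + 2)*(q - 5)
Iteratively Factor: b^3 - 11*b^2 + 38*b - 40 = (b - 5)*(b^2 - 6*b + 8) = (b - 5)*(b - 2)*(b - 4)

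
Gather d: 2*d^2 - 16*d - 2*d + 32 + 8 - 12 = 2*d^2 - 18*d + 28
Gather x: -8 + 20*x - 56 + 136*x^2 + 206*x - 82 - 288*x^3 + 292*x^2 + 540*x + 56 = -288*x^3 + 428*x^2 + 766*x - 90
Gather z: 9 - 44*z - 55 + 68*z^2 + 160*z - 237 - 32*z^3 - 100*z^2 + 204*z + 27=-32*z^3 - 32*z^2 + 320*z - 256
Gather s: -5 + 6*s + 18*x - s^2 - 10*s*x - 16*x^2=-s^2 + s*(6 - 10*x) - 16*x^2 + 18*x - 5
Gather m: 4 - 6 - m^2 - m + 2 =-m^2 - m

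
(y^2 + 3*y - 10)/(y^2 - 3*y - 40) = (y - 2)/(y - 8)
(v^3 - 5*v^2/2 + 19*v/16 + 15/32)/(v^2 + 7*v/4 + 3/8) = (8*v^2 - 22*v + 15)/(4*(2*v + 3))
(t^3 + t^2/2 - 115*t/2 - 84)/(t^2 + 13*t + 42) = (t^2 - 13*t/2 - 12)/(t + 6)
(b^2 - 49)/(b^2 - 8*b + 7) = (b + 7)/(b - 1)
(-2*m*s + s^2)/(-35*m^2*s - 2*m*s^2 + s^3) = (2*m - s)/(35*m^2 + 2*m*s - s^2)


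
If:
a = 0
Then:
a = 0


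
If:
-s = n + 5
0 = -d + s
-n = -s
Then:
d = -5/2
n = -5/2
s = -5/2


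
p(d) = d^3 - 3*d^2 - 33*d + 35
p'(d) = 3*d^2 - 6*d - 33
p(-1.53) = 74.89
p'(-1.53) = -16.80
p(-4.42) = 35.90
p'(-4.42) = 52.13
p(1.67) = -23.82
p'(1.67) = -34.65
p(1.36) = -12.91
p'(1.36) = -35.61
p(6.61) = -25.40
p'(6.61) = 58.42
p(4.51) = -83.12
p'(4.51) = 0.96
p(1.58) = -20.68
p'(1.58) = -34.99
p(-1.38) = 72.20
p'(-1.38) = -19.01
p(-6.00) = -91.00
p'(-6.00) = 111.00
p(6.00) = -55.00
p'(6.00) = 39.00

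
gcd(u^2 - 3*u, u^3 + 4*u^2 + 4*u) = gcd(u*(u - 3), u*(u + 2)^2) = u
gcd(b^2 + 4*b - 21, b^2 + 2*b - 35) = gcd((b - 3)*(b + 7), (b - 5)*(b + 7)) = b + 7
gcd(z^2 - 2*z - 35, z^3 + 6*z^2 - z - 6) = 1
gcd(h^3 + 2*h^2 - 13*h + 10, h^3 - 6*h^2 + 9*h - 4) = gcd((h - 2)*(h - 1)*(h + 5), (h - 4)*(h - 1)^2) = h - 1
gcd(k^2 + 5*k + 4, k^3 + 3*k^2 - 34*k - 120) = k + 4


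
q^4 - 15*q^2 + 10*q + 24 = (q - 3)*(q - 2)*(q + 1)*(q + 4)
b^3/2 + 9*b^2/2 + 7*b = b*(b/2 + 1)*(b + 7)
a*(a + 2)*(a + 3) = a^3 + 5*a^2 + 6*a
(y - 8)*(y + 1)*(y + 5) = y^3 - 2*y^2 - 43*y - 40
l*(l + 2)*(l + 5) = l^3 + 7*l^2 + 10*l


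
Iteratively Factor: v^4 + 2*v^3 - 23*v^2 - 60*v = (v - 5)*(v^3 + 7*v^2 + 12*v) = (v - 5)*(v + 4)*(v^2 + 3*v) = v*(v - 5)*(v + 4)*(v + 3)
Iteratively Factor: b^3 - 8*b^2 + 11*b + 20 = (b + 1)*(b^2 - 9*b + 20) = (b - 4)*(b + 1)*(b - 5)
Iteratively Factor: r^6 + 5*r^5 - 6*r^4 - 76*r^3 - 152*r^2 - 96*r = (r + 3)*(r^5 + 2*r^4 - 12*r^3 - 40*r^2 - 32*r) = (r - 4)*(r + 3)*(r^4 + 6*r^3 + 12*r^2 + 8*r) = (r - 4)*(r + 2)*(r + 3)*(r^3 + 4*r^2 + 4*r) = (r - 4)*(r + 2)^2*(r + 3)*(r^2 + 2*r) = r*(r - 4)*(r + 2)^2*(r + 3)*(r + 2)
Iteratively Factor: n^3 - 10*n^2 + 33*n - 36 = (n - 4)*(n^2 - 6*n + 9) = (n - 4)*(n - 3)*(n - 3)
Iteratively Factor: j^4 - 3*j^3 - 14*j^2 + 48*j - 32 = (j - 1)*(j^3 - 2*j^2 - 16*j + 32) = (j - 4)*(j - 1)*(j^2 + 2*j - 8) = (j - 4)*(j - 1)*(j + 4)*(j - 2)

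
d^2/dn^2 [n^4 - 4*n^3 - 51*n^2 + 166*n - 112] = 12*n^2 - 24*n - 102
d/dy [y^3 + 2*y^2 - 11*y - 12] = 3*y^2 + 4*y - 11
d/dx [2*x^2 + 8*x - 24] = 4*x + 8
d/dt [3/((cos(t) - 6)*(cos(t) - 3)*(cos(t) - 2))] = 3*(-3*sin(t)^2 - 22*cos(t) + 39)*sin(t)/((cos(t) - 6)^2*(cos(t) - 3)^2*(cos(t) - 2)^2)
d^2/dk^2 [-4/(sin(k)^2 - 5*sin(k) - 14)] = 4*(4*sin(k)^4 - 15*sin(k)^3 + 75*sin(k)^2 - 40*sin(k) - 78)/((sin(k) - 7)^3*(sin(k) + 2)^3)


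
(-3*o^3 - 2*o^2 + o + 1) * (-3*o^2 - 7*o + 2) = 9*o^5 + 27*o^4 + 5*o^3 - 14*o^2 - 5*o + 2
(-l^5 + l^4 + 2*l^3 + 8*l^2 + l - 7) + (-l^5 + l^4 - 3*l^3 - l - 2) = -2*l^5 + 2*l^4 - l^3 + 8*l^2 - 9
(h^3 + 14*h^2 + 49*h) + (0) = h^3 + 14*h^2 + 49*h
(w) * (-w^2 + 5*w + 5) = -w^3 + 5*w^2 + 5*w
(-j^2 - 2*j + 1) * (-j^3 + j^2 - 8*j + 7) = j^5 + j^4 + 5*j^3 + 10*j^2 - 22*j + 7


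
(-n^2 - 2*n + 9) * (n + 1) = -n^3 - 3*n^2 + 7*n + 9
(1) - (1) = 0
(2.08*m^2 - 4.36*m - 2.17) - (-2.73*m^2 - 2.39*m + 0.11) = 4.81*m^2 - 1.97*m - 2.28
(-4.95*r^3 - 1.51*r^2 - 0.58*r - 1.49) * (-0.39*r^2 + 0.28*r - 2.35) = 1.9305*r^5 - 0.7971*r^4 + 11.4359*r^3 + 3.9672*r^2 + 0.9458*r + 3.5015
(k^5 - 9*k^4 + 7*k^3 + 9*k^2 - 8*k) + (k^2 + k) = k^5 - 9*k^4 + 7*k^3 + 10*k^2 - 7*k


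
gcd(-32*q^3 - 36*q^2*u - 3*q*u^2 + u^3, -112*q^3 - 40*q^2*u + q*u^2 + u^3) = 4*q + u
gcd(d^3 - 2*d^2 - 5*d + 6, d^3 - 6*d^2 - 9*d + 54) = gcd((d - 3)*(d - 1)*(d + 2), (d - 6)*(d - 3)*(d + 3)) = d - 3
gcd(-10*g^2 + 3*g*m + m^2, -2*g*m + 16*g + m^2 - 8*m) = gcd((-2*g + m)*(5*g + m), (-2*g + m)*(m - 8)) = 2*g - m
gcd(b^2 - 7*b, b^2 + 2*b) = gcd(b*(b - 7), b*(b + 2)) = b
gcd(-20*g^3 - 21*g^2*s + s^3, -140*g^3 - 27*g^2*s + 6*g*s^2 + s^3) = -20*g^2 - g*s + s^2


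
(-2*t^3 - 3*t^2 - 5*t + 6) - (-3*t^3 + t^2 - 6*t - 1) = t^3 - 4*t^2 + t + 7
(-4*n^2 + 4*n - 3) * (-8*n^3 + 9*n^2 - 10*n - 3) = 32*n^5 - 68*n^4 + 100*n^3 - 55*n^2 + 18*n + 9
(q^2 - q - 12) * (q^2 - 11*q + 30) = q^4 - 12*q^3 + 29*q^2 + 102*q - 360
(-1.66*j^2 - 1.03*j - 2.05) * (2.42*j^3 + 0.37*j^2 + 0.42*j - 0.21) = -4.0172*j^5 - 3.1068*j^4 - 6.0393*j^3 - 0.8425*j^2 - 0.6447*j + 0.4305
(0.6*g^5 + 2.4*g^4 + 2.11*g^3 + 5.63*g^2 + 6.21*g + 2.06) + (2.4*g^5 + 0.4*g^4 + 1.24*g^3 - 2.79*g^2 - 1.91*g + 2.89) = 3.0*g^5 + 2.8*g^4 + 3.35*g^3 + 2.84*g^2 + 4.3*g + 4.95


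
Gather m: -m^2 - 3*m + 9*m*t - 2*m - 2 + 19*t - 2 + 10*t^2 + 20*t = -m^2 + m*(9*t - 5) + 10*t^2 + 39*t - 4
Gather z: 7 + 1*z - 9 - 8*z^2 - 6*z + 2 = -8*z^2 - 5*z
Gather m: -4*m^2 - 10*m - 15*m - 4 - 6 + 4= -4*m^2 - 25*m - 6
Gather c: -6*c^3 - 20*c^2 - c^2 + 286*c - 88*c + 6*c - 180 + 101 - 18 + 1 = -6*c^3 - 21*c^2 + 204*c - 96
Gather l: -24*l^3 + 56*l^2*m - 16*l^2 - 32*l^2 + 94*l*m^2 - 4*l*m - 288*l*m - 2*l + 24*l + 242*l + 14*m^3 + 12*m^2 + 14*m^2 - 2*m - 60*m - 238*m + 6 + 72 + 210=-24*l^3 + l^2*(56*m - 48) + l*(94*m^2 - 292*m + 264) + 14*m^3 + 26*m^2 - 300*m + 288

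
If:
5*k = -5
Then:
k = -1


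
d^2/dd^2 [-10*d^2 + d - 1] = -20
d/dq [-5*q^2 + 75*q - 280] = 75 - 10*q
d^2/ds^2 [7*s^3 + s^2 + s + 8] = 42*s + 2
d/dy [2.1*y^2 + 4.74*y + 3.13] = 4.2*y + 4.74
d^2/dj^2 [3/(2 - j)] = -6/(j - 2)^3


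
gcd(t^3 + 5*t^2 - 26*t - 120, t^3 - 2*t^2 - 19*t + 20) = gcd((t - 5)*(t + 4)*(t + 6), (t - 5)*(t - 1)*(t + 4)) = t^2 - t - 20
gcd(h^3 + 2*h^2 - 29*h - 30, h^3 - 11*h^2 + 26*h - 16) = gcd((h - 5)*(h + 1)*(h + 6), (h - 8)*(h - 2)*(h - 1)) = 1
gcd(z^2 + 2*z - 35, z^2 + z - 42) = z + 7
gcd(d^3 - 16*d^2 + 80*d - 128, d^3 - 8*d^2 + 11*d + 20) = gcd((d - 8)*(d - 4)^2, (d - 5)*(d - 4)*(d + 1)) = d - 4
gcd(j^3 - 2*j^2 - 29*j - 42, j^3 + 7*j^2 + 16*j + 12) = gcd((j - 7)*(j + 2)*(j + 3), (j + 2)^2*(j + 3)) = j^2 + 5*j + 6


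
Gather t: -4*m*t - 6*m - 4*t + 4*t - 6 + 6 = -4*m*t - 6*m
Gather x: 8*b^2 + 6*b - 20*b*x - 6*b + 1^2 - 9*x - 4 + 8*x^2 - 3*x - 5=8*b^2 + 8*x^2 + x*(-20*b - 12) - 8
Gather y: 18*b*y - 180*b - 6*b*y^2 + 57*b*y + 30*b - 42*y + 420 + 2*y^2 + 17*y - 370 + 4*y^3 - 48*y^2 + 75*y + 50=-150*b + 4*y^3 + y^2*(-6*b - 46) + y*(75*b + 50) + 100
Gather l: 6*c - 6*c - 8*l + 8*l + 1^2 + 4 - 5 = 0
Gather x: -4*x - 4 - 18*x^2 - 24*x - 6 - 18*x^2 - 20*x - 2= -36*x^2 - 48*x - 12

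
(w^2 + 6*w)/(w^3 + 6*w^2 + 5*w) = (w + 6)/(w^2 + 6*w + 5)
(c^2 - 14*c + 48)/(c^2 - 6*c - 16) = (c - 6)/(c + 2)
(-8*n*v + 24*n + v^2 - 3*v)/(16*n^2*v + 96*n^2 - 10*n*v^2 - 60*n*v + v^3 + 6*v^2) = (v - 3)/(-2*n*v - 12*n + v^2 + 6*v)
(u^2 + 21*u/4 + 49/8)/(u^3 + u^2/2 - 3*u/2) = (8*u^2 + 42*u + 49)/(4*u*(2*u^2 + u - 3))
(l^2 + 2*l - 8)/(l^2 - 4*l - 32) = (l - 2)/(l - 8)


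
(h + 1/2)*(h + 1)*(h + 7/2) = h^3 + 5*h^2 + 23*h/4 + 7/4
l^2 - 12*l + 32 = (l - 8)*(l - 4)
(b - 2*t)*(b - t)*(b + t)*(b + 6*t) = b^4 + 4*b^3*t - 13*b^2*t^2 - 4*b*t^3 + 12*t^4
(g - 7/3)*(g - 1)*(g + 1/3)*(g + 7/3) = g^4 - 2*g^3/3 - 52*g^2/9 + 98*g/27 + 49/27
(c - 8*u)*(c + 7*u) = c^2 - c*u - 56*u^2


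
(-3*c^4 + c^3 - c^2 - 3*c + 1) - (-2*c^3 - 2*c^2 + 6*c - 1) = -3*c^4 + 3*c^3 + c^2 - 9*c + 2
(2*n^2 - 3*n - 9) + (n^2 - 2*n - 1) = 3*n^2 - 5*n - 10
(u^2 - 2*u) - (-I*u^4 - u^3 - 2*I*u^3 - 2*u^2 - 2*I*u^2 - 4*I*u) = I*u^4 + u^3 + 2*I*u^3 + 3*u^2 + 2*I*u^2 - 2*u + 4*I*u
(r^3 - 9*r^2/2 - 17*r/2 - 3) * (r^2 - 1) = r^5 - 9*r^4/2 - 19*r^3/2 + 3*r^2/2 + 17*r/2 + 3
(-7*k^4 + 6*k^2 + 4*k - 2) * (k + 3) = -7*k^5 - 21*k^4 + 6*k^3 + 22*k^2 + 10*k - 6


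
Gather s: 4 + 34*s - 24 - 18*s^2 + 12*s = -18*s^2 + 46*s - 20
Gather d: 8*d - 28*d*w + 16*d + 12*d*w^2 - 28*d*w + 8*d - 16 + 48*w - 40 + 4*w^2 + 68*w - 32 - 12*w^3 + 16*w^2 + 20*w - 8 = d*(12*w^2 - 56*w + 32) - 12*w^3 + 20*w^2 + 136*w - 96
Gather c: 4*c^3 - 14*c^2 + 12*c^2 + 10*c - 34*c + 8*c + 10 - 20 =4*c^3 - 2*c^2 - 16*c - 10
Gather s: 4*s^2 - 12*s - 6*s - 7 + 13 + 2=4*s^2 - 18*s + 8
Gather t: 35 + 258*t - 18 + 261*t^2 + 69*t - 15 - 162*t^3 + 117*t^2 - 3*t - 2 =-162*t^3 + 378*t^2 + 324*t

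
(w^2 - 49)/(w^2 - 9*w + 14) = (w + 7)/(w - 2)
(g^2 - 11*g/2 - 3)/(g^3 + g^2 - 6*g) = (g^2 - 11*g/2 - 3)/(g*(g^2 + g - 6))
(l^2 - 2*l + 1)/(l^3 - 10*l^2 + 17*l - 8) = 1/(l - 8)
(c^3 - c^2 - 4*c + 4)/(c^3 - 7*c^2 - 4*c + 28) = (c - 1)/(c - 7)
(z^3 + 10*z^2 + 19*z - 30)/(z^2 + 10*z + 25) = (z^2 + 5*z - 6)/(z + 5)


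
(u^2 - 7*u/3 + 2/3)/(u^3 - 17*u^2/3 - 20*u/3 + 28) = (3*u - 1)/(3*u^2 - 11*u - 42)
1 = 1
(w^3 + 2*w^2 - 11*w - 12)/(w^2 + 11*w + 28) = (w^2 - 2*w - 3)/(w + 7)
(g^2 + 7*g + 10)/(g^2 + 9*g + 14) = (g + 5)/(g + 7)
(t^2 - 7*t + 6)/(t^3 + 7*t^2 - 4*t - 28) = (t^2 - 7*t + 6)/(t^3 + 7*t^2 - 4*t - 28)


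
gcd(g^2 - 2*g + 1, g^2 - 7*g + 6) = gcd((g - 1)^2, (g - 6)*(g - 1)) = g - 1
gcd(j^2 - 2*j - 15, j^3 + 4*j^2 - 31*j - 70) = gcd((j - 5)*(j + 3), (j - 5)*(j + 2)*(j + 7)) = j - 5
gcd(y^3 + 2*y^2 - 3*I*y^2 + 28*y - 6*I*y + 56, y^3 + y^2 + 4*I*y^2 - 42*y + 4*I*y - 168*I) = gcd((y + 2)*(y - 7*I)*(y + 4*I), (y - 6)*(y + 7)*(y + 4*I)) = y + 4*I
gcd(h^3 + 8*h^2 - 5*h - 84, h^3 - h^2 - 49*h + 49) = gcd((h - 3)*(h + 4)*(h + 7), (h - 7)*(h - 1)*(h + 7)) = h + 7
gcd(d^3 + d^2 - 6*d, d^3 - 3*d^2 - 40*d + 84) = d - 2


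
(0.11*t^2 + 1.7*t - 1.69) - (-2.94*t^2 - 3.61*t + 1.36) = 3.05*t^2 + 5.31*t - 3.05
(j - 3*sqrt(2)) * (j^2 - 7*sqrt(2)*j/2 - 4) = j^3 - 13*sqrt(2)*j^2/2 + 17*j + 12*sqrt(2)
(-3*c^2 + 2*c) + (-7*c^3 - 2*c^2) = -7*c^3 - 5*c^2 + 2*c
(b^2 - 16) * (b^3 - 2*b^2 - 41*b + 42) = b^5 - 2*b^4 - 57*b^3 + 74*b^2 + 656*b - 672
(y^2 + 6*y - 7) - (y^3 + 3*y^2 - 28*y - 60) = -y^3 - 2*y^2 + 34*y + 53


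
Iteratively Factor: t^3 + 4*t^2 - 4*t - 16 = (t + 2)*(t^2 + 2*t - 8) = (t - 2)*(t + 2)*(t + 4)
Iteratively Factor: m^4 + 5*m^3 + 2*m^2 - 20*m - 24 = (m + 3)*(m^3 + 2*m^2 - 4*m - 8) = (m + 2)*(m + 3)*(m^2 - 4) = (m + 2)^2*(m + 3)*(m - 2)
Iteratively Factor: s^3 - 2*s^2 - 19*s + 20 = (s - 5)*(s^2 + 3*s - 4) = (s - 5)*(s + 4)*(s - 1)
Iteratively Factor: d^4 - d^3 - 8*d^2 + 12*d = (d - 2)*(d^3 + d^2 - 6*d) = (d - 2)*(d + 3)*(d^2 - 2*d) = (d - 2)^2*(d + 3)*(d)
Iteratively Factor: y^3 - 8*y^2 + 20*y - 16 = (y - 2)*(y^2 - 6*y + 8) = (y - 4)*(y - 2)*(y - 2)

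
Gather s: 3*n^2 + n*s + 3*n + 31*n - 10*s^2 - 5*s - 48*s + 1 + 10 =3*n^2 + 34*n - 10*s^2 + s*(n - 53) + 11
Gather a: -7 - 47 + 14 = -40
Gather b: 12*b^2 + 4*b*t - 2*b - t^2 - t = 12*b^2 + b*(4*t - 2) - t^2 - t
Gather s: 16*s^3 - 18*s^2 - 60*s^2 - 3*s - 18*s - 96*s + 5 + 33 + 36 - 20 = 16*s^3 - 78*s^2 - 117*s + 54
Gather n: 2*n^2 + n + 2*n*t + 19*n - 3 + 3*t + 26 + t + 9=2*n^2 + n*(2*t + 20) + 4*t + 32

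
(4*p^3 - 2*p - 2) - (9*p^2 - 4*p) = 4*p^3 - 9*p^2 + 2*p - 2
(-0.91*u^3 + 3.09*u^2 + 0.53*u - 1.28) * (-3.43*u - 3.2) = 3.1213*u^4 - 7.6867*u^3 - 11.7059*u^2 + 2.6944*u + 4.096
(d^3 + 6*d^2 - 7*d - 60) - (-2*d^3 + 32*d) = 3*d^3 + 6*d^2 - 39*d - 60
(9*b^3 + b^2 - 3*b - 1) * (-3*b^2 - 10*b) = -27*b^5 - 93*b^4 - b^3 + 33*b^2 + 10*b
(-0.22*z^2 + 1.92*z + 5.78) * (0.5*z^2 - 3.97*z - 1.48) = -0.11*z^4 + 1.8334*z^3 - 4.4068*z^2 - 25.7882*z - 8.5544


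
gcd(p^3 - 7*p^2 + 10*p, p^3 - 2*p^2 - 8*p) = p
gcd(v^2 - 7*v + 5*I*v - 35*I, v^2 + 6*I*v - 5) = v + 5*I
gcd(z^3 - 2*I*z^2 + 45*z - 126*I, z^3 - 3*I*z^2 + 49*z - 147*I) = z^2 + 4*I*z + 21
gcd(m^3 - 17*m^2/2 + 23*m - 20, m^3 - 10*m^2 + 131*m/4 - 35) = m^2 - 13*m/2 + 10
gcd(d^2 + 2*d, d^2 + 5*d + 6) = d + 2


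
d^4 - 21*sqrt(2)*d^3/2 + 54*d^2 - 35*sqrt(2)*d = d*(d - 7*sqrt(2))*(d - 5*sqrt(2)/2)*(d - sqrt(2))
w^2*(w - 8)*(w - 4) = w^4 - 12*w^3 + 32*w^2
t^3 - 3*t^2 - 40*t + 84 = (t - 7)*(t - 2)*(t + 6)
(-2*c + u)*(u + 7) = -2*c*u - 14*c + u^2 + 7*u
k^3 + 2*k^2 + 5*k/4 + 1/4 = (k + 1/2)^2*(k + 1)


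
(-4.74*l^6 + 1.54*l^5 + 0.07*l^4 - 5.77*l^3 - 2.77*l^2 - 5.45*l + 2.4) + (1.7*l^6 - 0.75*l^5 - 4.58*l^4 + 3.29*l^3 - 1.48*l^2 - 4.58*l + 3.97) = -3.04*l^6 + 0.79*l^5 - 4.51*l^4 - 2.48*l^3 - 4.25*l^2 - 10.03*l + 6.37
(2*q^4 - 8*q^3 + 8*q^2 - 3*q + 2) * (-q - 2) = -2*q^5 + 4*q^4 + 8*q^3 - 13*q^2 + 4*q - 4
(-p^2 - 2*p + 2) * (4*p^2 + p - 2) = -4*p^4 - 9*p^3 + 8*p^2 + 6*p - 4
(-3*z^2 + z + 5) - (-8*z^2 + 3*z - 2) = 5*z^2 - 2*z + 7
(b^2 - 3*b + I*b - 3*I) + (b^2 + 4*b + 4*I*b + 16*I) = 2*b^2 + b + 5*I*b + 13*I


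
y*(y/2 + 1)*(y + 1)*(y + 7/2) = y^4/2 + 13*y^3/4 + 25*y^2/4 + 7*y/2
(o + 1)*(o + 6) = o^2 + 7*o + 6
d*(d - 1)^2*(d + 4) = d^4 + 2*d^3 - 7*d^2 + 4*d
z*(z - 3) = z^2 - 3*z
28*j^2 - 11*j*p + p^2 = (-7*j + p)*(-4*j + p)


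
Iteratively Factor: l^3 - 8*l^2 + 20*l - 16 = (l - 2)*(l^2 - 6*l + 8) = (l - 4)*(l - 2)*(l - 2)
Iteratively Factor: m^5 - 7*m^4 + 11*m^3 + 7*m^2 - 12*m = (m - 3)*(m^4 - 4*m^3 - m^2 + 4*m) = m*(m - 3)*(m^3 - 4*m^2 - m + 4) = m*(m - 3)*(m - 1)*(m^2 - 3*m - 4) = m*(m - 3)*(m - 1)*(m + 1)*(m - 4)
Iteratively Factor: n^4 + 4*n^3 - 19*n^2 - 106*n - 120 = (n + 2)*(n^3 + 2*n^2 - 23*n - 60) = (n + 2)*(n + 3)*(n^2 - n - 20) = (n + 2)*(n + 3)*(n + 4)*(n - 5)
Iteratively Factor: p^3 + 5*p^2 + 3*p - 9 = (p + 3)*(p^2 + 2*p - 3) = (p + 3)^2*(p - 1)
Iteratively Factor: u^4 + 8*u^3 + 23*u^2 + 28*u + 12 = (u + 2)*(u^3 + 6*u^2 + 11*u + 6) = (u + 1)*(u + 2)*(u^2 + 5*u + 6) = (u + 1)*(u + 2)^2*(u + 3)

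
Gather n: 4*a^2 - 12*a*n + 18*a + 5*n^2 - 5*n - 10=4*a^2 + 18*a + 5*n^2 + n*(-12*a - 5) - 10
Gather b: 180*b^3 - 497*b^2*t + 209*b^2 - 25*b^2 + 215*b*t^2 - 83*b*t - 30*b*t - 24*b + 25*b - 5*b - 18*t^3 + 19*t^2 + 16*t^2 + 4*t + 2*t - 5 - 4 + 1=180*b^3 + b^2*(184 - 497*t) + b*(215*t^2 - 113*t - 4) - 18*t^3 + 35*t^2 + 6*t - 8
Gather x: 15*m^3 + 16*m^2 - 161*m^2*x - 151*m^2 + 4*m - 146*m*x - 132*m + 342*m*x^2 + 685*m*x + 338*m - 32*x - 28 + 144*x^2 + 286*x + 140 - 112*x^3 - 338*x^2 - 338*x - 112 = 15*m^3 - 135*m^2 + 210*m - 112*x^3 + x^2*(342*m - 194) + x*(-161*m^2 + 539*m - 84)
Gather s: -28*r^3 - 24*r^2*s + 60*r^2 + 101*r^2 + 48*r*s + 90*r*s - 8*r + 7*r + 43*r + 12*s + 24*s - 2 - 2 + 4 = -28*r^3 + 161*r^2 + 42*r + s*(-24*r^2 + 138*r + 36)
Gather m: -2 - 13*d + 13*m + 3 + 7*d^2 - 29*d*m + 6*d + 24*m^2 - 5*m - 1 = 7*d^2 - 7*d + 24*m^2 + m*(8 - 29*d)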